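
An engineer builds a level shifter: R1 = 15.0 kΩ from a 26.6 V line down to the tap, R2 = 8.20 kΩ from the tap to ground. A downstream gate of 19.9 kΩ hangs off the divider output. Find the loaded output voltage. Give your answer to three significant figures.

The load sits in parallel with R2: R2‖R_L = (8.20 × 19.9) / (8.20 + 19.9) = 5.807 kΩ.
V_out = 26.6 × 5.807 / (15.0 + 5.807) = 26.6 × 5.807/20.81 = 7.42 V.

V_out ≈ 7.42 V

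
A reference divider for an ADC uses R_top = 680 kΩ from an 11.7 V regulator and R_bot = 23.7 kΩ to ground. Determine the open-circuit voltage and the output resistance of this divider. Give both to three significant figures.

V_th is the open-circuit tap voltage: 11.7 × 23.7/(680 + 23.7) = 0.394 V.
With the supply zeroed, R_top and R_bot appear in parallel from the tap: R_th = R_top‖R_bot = (680 × 23.7)/703.7 = 22.9 kΩ.

V_th = 0.394 V, R_th = 22.9 kΩ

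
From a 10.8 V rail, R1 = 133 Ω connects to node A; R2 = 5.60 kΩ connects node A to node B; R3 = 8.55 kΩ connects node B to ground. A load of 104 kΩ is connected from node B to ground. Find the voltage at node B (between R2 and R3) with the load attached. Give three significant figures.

V ≈ 6.26 V

At node B, R3 is in parallel with the load: R3‖R_L = 7900 Ω.
Below node A the resistance is R2 + (R3‖R_L) = 13500 Ω, so V_A = 10.8 × 13500/13630 = 10.69 V.
Then V_B = V_A × (R3‖R_L)/(R2 + R3‖R_L) = 10.69 × 7900/13500 = 6.26 V.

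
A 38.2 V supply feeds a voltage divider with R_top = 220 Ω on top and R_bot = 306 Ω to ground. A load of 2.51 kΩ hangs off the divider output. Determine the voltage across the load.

V_out ≈ 21.1 V

The load sits in parallel with R_bot: R_bot‖R_L = (306 × 2510) / (306 + 2510) = 272.7 Ω.
V_out = 38.2 × 272.7 / (220 + 272.7) = 38.2 × 272.7/492.7 = 21.1 V.
(Unloaded it would have been 22.2 V.)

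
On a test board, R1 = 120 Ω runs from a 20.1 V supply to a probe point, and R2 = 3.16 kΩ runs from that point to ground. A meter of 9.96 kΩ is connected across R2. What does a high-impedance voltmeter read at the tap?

The load sits in parallel with R2: R2‖R_L = (3160 × 9960) / (3160 + 9960) = 2399 Ω.
V_out = 20.1 × 2399 / (120 + 2399) = 20.1 × 2399/2519 = 19.1 V.

V_out ≈ 19.1 V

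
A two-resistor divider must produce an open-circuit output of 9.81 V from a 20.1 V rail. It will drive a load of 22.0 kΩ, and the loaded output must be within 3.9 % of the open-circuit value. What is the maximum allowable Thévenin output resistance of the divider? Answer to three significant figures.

R_th ≤ 893 Ω

Loading drop = R_th/(R_th + R_L) ≤ 0.0390, so R_th ≤ R_L · ε/(1−ε) = 22.0 kΩ × 0.0390/0.9610 = 893 Ω.
(Any R1, R2 with R2/(R1+R2) = 0.488 and R1‖R2 ≤ 893 Ω will meet the spec.)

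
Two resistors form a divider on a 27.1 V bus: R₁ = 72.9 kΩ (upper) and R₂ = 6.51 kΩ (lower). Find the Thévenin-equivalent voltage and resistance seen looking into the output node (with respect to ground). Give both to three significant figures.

V_th = 2.22 V, R_th = 5.98 kΩ

V_th is the open-circuit tap voltage: 27.1 × 6.51/(72.9 + 6.51) = 2.22 V.
With the supply zeroed, R₁ and R₂ appear in parallel from the tap: R_th = R₁‖R₂ = (72.9 × 6.51)/79.41 = 5.98 kΩ.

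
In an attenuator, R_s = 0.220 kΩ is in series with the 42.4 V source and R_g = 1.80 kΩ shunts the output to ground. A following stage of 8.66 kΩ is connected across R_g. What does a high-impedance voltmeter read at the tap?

The load sits in parallel with R_g: R_g‖R_L = (1800 × 8660) / (1800 + 8660) = 1490 Ω.
V_out = 42.4 × 1490 / (220 + 1490) = 42.4 × 1490/1710 = 36.9 V.

V_out ≈ 36.9 V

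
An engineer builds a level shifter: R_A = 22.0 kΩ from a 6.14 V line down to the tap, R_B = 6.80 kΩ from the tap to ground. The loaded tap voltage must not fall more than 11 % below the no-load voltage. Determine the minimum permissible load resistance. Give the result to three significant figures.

R_L(min) ≈ 42.0 kΩ

Output resistance R_th = R_A‖R_B = (22.0 × 6.80)/28.80 = 5.194 kΩ.
The fractional drop is R_th/(R_th + R_L); requiring this ≤ 0.110 gives R_L ≥ R_th(1/0.110 − 1) = 5.194 × 8.091 = 42.0 kΩ.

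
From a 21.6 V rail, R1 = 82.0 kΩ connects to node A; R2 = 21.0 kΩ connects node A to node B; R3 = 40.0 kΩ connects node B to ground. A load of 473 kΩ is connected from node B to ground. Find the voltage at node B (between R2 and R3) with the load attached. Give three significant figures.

V ≈ 5.70 V

At node B, R3 is in parallel with the load: R3‖R_L = 36.88 kΩ.
Below node A the resistance is R2 + (R3‖R_L) = 57.88 kΩ, so V_A = 21.6 × 57.88/139.9 = 8.938 V.
Then V_B = V_A × (R3‖R_L)/(R2 + R3‖R_L) = 8.938 × 36.88/57.88 = 5.70 V.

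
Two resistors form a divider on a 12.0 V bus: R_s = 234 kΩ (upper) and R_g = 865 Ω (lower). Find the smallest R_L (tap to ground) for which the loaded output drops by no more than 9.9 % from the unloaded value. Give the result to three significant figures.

R_L(min) ≈ 7.84 kΩ

Output resistance R_th = R_s‖R_g = (234000 × 865)/234900 = 861.8 Ω.
The fractional drop is R_th/(R_th + R_L); requiring this ≤ 0.0990 gives R_L ≥ R_th(1/0.0990 − 1) = 861.8 × 9.101 = 7.84 kΩ.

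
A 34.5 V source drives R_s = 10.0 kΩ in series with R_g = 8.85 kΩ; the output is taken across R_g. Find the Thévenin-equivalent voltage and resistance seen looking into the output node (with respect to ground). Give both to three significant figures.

V_th is the open-circuit tap voltage: 34.5 × 8.85/(10.0 + 8.85) = 16.2 V.
With the supply zeroed, R_s and R_g appear in parallel from the tap: R_th = R_s‖R_g = (10.0 × 8.85)/18.85 = 4.69 kΩ.

V_th = 16.2 V, R_th = 4.69 kΩ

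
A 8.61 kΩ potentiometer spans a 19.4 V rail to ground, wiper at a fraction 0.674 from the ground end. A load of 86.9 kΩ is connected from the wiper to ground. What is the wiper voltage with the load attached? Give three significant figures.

V ≈ 12.8 V

The wiper splits the pot into (1−α)R = 2.807 kΩ above and αR = 5.803 kΩ below.
Lower section ‖ load = 5.440 kΩ.
V_wiper = 19.4 × 5.440/(2.807 + 5.440) = 12.8 V.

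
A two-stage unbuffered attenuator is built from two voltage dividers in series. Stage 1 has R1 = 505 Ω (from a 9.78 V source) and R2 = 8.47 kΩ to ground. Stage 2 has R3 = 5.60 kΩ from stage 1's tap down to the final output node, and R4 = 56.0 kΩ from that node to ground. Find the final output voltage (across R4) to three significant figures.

V_out ≈ 8.33 V

Stage 2 presents R3+R4 = 61600 Ω as a load on stage 1's tap.
Stage 1's lower leg becomes R2‖(R3+R4) = 7446 Ω, so V_mid = 9.78 × 7446/7951 = 9.159 V.
Stage 2 is itself unloaded: V_out = V_mid × R4/(R3+R4) = 9.159 × 56000/61600 = 8.33 V.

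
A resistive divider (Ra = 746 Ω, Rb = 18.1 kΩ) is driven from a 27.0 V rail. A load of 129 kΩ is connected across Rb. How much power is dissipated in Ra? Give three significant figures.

P ≈ 1.97 mW

Total resistance from the source is Ra + (Rb‖R_L) = 16620 Ω, so I = 27.0/16620 Ω = 1.625 mA.
P = I²·Ra = (1.625 mA)² × 746 Ω = 1.97 mW.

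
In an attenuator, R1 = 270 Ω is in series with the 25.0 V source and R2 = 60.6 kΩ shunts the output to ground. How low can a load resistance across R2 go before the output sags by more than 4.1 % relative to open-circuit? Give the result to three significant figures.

R_L(min) ≈ 6.29 kΩ

Output resistance R_th = R1‖R2 = (270 × 60600)/60870 = 268.8 Ω.
The fractional drop is R_th/(R_th + R_L); requiring this ≤ 0.0410 gives R_L ≥ R_th(1/0.0410 − 1) = 268.8 × 23.39 = 6.29 kΩ.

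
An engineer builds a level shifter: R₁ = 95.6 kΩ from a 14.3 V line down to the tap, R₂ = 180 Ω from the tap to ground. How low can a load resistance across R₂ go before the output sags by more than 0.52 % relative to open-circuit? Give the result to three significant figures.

Output resistance R_th = R₁‖R₂ = (95600 × 180)/95780 = 179.7 Ω.
The fractional drop is R_th/(R_th + R_L); requiring this ≤ 0.00520 gives R_L ≥ R_th(1/0.00520 − 1) = 179.7 × 191.3 = 34.4 kΩ.

R_L(min) ≈ 34.4 kΩ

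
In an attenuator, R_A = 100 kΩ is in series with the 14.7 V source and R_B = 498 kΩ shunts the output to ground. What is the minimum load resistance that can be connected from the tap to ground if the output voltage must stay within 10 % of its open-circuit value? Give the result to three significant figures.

R_L(min) ≈ 749 kΩ

Output resistance R_th = R_A‖R_B = (100 × 498)/598.0 = 83.28 kΩ.
The fractional drop is R_th/(R_th + R_L); requiring this ≤ 0.100 gives R_L ≥ R_th(1/0.100 − 1) = 83.28 × 9.000 = 749 kΩ.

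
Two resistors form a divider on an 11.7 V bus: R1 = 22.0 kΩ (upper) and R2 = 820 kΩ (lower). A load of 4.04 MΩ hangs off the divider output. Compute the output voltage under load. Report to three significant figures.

V_out ≈ 11.3 V

The load sits in parallel with R2: R2‖R_L = (820 × 4040) / (820 + 4040) = 681.6 kΩ.
V_out = 11.7 × 681.6 / (22.0 + 681.6) = 11.7 × 681.6/703.6 = 11.3 V.
(Unloaded it would have been 11.4 V.)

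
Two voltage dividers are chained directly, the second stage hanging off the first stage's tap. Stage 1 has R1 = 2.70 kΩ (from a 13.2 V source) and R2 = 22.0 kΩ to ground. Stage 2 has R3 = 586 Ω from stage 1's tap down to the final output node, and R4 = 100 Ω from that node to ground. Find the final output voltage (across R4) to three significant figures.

V_out ≈ 0.380 V

Stage 2 presents R3+R4 = 686.0 Ω as a load on stage 1's tap.
Stage 1's lower leg becomes R2‖(R3+R4) = 665.3 Ω, so V_mid = 13.2 × 665.3/3365 = 2.609 V.
Stage 2 is itself unloaded: V_out = V_mid × R4/(R3+R4) = 2.609 × 100/686.0 = 0.380 V.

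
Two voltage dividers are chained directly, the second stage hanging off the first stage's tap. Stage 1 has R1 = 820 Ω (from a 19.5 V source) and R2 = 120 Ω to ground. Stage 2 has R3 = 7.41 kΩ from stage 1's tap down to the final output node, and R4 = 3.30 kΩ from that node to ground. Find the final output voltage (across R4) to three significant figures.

Stage 2 presents R3+R4 = 10710 Ω as a load on stage 1's tap.
Stage 1's lower leg becomes R2‖(R3+R4) = 118.7 Ω, so V_mid = 19.5 × 118.7/938.7 = 2.465 V.
Stage 2 is itself unloaded: V_out = V_mid × R4/(R3+R4) = 2.465 × 3300/10710 = 0.760 V.

V_out ≈ 0.760 V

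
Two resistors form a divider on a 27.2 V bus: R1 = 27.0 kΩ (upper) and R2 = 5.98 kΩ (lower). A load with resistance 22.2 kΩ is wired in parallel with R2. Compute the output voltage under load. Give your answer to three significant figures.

The load sits in parallel with R2: R2‖R_L = (5.98 × 22.2) / (5.98 + 22.2) = 4.711 kΩ.
V_out = 27.2 × 4.711 / (27.0 + 4.711) = 27.2 × 4.711/31.71 = 4.04 V.

V_out ≈ 4.04 V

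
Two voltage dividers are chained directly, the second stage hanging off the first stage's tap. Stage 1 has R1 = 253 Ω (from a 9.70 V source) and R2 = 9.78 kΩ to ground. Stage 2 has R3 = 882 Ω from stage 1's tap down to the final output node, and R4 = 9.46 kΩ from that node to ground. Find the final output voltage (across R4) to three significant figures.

Stage 2 presents R3+R4 = 10340 Ω as a load on stage 1's tap.
Stage 1's lower leg becomes R2‖(R3+R4) = 5027 Ω, so V_mid = 9.70 × 5027/5280 = 9.235 V.
Stage 2 is itself unloaded: V_out = V_mid × R4/(R3+R4) = 9.235 × 9460/10340 = 8.45 V.

V_out ≈ 8.45 V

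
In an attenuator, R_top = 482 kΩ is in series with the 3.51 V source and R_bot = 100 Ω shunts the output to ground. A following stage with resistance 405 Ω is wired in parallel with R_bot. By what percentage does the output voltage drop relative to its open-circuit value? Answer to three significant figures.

19.8 %

The divider's output (Thévenin) resistance is R_top‖R_bot = 99.98 Ω.
Fractional drop under load = R_th/(R_th + R_L) = 99.98 / (99.98 + 405) = 0.1980.
So the output falls by 19.8 %.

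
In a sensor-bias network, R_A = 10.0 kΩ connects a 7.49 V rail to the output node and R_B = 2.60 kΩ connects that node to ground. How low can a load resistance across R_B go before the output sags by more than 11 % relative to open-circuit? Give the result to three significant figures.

R_L(min) ≈ 16.7 kΩ

Output resistance R_th = R_A‖R_B = (10.0 × 2.60)/12.60 = 2.063 kΩ.
The fractional drop is R_th/(R_th + R_L); requiring this ≤ 0.110 gives R_L ≥ R_th(1/0.110 − 1) = 2.063 × 8.091 = 16.7 kΩ.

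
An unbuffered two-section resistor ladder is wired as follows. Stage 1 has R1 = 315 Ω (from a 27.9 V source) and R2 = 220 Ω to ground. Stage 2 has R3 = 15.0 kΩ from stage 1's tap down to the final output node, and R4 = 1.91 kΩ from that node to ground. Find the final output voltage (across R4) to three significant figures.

V_out ≈ 1.29 V

Stage 2 presents R3+R4 = 16910 Ω as a load on stage 1's tap.
Stage 1's lower leg becomes R2‖(R3+R4) = 217.2 Ω, so V_mid = 27.9 × 217.2/532.2 = 11.39 V.
Stage 2 is itself unloaded: V_out = V_mid × R4/(R3+R4) = 11.39 × 1910/16910 = 1.29 V.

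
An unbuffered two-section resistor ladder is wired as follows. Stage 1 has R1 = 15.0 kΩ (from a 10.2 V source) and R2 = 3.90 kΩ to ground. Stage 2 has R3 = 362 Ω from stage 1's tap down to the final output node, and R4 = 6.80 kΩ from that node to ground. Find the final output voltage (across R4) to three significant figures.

Stage 2 presents R3+R4 = 7162 Ω as a load on stage 1's tap.
Stage 1's lower leg becomes R2‖(R3+R4) = 2525 Ω, so V_mid = 10.2 × 2525/17530 = 1.470 V.
Stage 2 is itself unloaded: V_out = V_mid × R4/(R3+R4) = 1.470 × 6800/7162 = 1.40 V.

V_out ≈ 1.40 V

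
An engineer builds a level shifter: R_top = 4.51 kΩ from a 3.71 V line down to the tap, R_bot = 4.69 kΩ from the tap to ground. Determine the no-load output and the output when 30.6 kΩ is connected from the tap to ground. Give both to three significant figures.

Unloaded: 1.89 V; loaded: 1.76 V

Open-circuit: V = 3.71 × 4.69/(4.51 + 4.69) = 1.89 V.
With the load, R_bot becomes R_bot‖R_L = 4.067 kΩ, so V = 3.71 × 4.067/8.577 = 1.76 V.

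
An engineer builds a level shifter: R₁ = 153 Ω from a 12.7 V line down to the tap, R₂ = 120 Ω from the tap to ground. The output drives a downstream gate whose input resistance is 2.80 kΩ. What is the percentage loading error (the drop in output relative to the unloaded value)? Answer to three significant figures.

The divider's output (Thévenin) resistance is R₁‖R₂ = 67.25 Ω.
Fractional drop under load = R_th/(R_th + R_L) = 67.25 / (67.25 + 2800) = 0.02346.
So the output falls by 2.35 %.

2.35 %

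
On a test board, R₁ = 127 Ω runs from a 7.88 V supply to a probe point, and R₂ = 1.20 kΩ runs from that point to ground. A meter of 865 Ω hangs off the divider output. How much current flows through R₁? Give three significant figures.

R₂‖R_L = 502.7 Ω, so the source sees R₁ + R₂‖R_L = 629.7 Ω.
I = 7.88 V / 629.7 Ω = 12.5 mA.

I ≈ 12.5 mA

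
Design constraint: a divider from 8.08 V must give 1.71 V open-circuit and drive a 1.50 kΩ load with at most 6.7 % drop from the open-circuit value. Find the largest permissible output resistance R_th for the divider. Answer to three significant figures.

R_th ≤ 108 Ω

Loading drop = R_th/(R_th + R_L) ≤ 0.0670, so R_th ≤ R_L · ε/(1−ε) = 1.50 kΩ × 0.0670/0.9330 = 108 Ω.
(Any R1, R2 with R2/(R1+R2) = 0.212 and R1‖R2 ≤ 108 Ω will meet the spec.)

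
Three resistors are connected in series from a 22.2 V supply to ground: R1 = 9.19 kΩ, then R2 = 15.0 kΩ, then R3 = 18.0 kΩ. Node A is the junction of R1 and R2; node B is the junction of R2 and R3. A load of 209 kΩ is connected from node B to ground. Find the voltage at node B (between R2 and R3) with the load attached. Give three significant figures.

At node B, R3 is in parallel with the load: R3‖R_L = 16.57 kΩ.
Below node A the resistance is R2 + (R3‖R_L) = 31.57 kΩ, so V_A = 22.2 × 31.57/40.76 = 17.19 V.
Then V_B = V_A × (R3‖R_L)/(R2 + R3‖R_L) = 17.19 × 16.57/31.57 = 9.03 V.

V ≈ 9.03 V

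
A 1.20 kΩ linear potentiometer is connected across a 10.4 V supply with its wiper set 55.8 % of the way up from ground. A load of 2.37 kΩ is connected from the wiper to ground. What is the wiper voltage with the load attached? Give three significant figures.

The wiper splits the pot into (1−α)R = 530.4 Ω above and αR = 669.6 Ω below.
Lower section ‖ load = 522.1 Ω.
V_wiper = 10.4 × 522.1/(530.4 + 522.1) = 5.16 V.

V ≈ 5.16 V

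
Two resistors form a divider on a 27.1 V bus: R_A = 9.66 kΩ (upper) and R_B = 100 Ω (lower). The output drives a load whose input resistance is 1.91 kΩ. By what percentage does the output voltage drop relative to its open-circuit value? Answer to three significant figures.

4.93 %

The divider's output (Thévenin) resistance is R_A‖R_B = 98.98 Ω.
Fractional drop under load = R_th/(R_th + R_L) = 98.98 / (98.98 + 1910) = 0.04927.
So the output falls by 4.93 %.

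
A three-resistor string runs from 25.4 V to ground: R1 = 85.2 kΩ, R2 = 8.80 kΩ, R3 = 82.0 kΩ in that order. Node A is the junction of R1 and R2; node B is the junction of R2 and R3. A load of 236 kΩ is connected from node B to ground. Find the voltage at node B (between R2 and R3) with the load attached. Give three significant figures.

At node B, R3 is in parallel with the load: R3‖R_L = 60.86 kΩ.
Below node A the resistance is R2 + (R3‖R_L) = 69.66 kΩ, so V_A = 25.4 × 69.66/154.9 = 11.43 V.
Then V_B = V_A × (R3‖R_L)/(R2 + R3‖R_L) = 11.43 × 60.86/69.66 = 9.98 V.

V ≈ 9.98 V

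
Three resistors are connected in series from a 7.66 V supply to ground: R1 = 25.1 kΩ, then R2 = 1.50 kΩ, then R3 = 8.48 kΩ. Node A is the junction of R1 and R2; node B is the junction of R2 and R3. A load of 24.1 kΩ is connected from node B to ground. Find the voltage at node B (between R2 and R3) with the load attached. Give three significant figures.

At node B, R3 is in parallel with the load: R3‖R_L = 6.273 kΩ.
Below node A the resistance is R2 + (R3‖R_L) = 7.773 kΩ, so V_A = 7.66 × 7.773/32.87 = 1.811 V.
Then V_B = V_A × (R3‖R_L)/(R2 + R3‖R_L) = 1.811 × 6.273/7.773 = 1.46 V.

V ≈ 1.46 V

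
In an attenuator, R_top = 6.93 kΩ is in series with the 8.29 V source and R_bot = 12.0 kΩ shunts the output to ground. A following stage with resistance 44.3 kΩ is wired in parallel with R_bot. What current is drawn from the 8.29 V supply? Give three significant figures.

R_bot‖R_L = 9.442 kΩ, so the source sees R_top + R_bot‖R_L = 16.37 kΩ.
I = 8.29 V / 16.37 kΩ = 0.506 mA.

I ≈ 0.506 mA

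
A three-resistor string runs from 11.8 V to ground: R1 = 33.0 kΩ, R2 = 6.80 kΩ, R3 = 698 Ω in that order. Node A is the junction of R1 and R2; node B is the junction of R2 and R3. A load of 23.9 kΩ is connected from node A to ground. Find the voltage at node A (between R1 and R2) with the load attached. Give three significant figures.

V ≈ 1.74 V

Below node A the series string R2+R3 = 7498 Ω sits in parallel with the 23900 Ω load: 5707 Ω.
V_A = 11.8 × 5707/(33000 + 5707) = 1.74 V.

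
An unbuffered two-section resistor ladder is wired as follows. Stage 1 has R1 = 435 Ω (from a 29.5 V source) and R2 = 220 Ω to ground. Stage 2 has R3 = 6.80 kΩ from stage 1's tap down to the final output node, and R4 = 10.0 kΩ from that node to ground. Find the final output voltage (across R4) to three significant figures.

Stage 2 presents R3+R4 = 16800 Ω as a load on stage 1's tap.
Stage 1's lower leg becomes R2‖(R3+R4) = 217.2 Ω, so V_mid = 29.5 × 217.2/652.2 = 9.823 V.
Stage 2 is itself unloaded: V_out = V_mid × R4/(R3+R4) = 9.823 × 10000/16800 = 5.85 V.

V_out ≈ 5.85 V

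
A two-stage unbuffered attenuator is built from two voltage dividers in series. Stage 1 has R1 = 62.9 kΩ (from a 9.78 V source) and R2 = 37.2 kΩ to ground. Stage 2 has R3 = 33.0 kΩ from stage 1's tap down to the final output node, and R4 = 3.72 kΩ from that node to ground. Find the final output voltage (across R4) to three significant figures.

V_out ≈ 0.225 V

Stage 2 presents R3+R4 = 36.72 kΩ as a load on stage 1's tap.
Stage 1's lower leg becomes R2‖(R3+R4) = 18.48 kΩ, so V_mid = 9.78 × 18.48/81.38 = 2.221 V.
Stage 2 is itself unloaded: V_out = V_mid × R4/(R3+R4) = 2.221 × 3.72/36.72 = 0.225 V.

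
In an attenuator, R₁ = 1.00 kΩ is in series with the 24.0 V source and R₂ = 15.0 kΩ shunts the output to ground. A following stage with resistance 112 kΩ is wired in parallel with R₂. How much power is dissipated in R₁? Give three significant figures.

P ≈ 2.85 mW

Total resistance from the source is R₁ + (R₂‖R_L) = 14.23 kΩ, so I = 24.0/14.23 kΩ = 1.687 mA.
P = I²·R₁ = (1.687 mA)² × 1.00 kΩ = 2.85 mW.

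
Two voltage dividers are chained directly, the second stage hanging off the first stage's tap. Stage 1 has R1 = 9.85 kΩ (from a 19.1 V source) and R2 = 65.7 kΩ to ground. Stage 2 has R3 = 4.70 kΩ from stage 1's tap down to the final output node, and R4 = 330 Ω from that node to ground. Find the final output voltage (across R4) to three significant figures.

Stage 2 presents R3+R4 = 5030 Ω as a load on stage 1's tap.
Stage 1's lower leg becomes R2‖(R3+R4) = 4672 Ω, so V_mid = 19.1 × 4672/14520 = 6.145 V.
Stage 2 is itself unloaded: V_out = V_mid × R4/(R3+R4) = 6.145 × 330/5030 = 0.403 V.

V_out ≈ 0.403 V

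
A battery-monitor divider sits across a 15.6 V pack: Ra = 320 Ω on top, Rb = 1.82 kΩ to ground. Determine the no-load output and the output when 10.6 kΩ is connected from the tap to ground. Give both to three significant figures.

Open-circuit: V = 15.6 × 1820/(320 + 1820) = 13.3 V.
With the load, Rb becomes Rb‖R_L = 1553 Ω, so V = 15.6 × 1553/1873 = 12.9 V.

Unloaded: 13.3 V; loaded: 12.9 V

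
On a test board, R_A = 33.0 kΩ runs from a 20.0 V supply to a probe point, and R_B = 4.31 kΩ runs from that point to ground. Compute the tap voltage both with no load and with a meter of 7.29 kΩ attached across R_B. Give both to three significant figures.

Open-circuit: V = 20.0 × 4.31/(33.0 + 4.31) = 2.31 V.
With the load, R_B becomes R_B‖R_L = 2.709 kΩ, so V = 20.0 × 2.709/35.71 = 1.52 V.

Unloaded: 2.31 V; loaded: 1.52 V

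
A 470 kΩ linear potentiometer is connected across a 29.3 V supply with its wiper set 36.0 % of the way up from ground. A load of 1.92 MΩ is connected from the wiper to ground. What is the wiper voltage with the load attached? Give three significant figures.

The wiper splits the pot into (1−α)R = 300.8 kΩ above and αR = 169.2 kΩ below.
Lower section ‖ load = 155.5 kΩ.
V_wiper = 29.3 × 155.5/(300.8 + 155.5) = 9.98 V.

V ≈ 9.98 V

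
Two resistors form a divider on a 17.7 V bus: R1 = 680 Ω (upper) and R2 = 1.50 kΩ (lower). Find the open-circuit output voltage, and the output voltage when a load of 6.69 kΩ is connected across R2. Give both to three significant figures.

Unloaded: 12.2 V; loaded: 11.4 V

Open-circuit: V = 17.7 × 1500/(680 + 1500) = 12.2 V.
With the load, R2 becomes R2‖R_L = 1225 Ω, so V = 17.7 × 1225/1905 = 11.4 V.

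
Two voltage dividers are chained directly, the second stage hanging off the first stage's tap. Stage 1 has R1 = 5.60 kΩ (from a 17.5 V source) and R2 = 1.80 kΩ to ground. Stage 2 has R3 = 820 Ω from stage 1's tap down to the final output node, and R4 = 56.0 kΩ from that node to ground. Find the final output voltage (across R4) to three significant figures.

Stage 2 presents R3+R4 = 56820 Ω as a load on stage 1's tap.
Stage 1's lower leg becomes R2‖(R3+R4) = 1745 Ω, so V_mid = 17.5 × 1745/7345 = 4.157 V.
Stage 2 is itself unloaded: V_out = V_mid × R4/(R3+R4) = 4.157 × 56000/56820 = 4.10 V.

V_out ≈ 4.10 V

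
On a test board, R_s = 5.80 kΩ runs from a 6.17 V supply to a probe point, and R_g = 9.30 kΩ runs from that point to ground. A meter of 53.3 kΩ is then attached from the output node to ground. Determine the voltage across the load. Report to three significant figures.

The load sits in parallel with R_g: R_g‖R_L = (9.30 × 53.3) / (9.30 + 53.3) = 7.918 kΩ.
V_out = 6.17 × 7.918 / (5.80 + 7.918) = 6.17 × 7.918/13.72 = 3.56 V.

V_out ≈ 3.56 V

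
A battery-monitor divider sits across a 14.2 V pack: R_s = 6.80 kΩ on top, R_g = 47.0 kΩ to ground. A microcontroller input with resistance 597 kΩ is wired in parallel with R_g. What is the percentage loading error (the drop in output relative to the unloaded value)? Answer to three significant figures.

The divider's output (Thévenin) resistance is R_s‖R_g = 5.941 kΩ.
Fractional drop under load = R_th/(R_th + R_L) = 5.941 / (5.941 + 597) = 0.009853.
So the output falls by 0.985 %.

0.985 %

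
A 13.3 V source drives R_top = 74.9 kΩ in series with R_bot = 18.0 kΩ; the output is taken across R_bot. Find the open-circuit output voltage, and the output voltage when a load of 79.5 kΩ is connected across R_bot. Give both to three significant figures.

Open-circuit: V = 13.3 × 18.0/(74.9 + 18.0) = 2.58 V.
With the load, R_bot becomes R_bot‖R_L = 14.68 kΩ, so V = 13.3 × 14.68/89.58 = 2.18 V.

Unloaded: 2.58 V; loaded: 2.18 V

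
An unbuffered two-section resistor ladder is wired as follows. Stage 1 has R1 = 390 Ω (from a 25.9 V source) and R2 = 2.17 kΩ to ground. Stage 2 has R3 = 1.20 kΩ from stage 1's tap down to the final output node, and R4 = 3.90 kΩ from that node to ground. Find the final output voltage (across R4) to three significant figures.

Stage 2 presents R3+R4 = 5100 Ω as a load on stage 1's tap.
Stage 1's lower leg becomes R2‖(R3+R4) = 1522 Ω, so V_mid = 25.9 × 1522/1912 = 20.62 V.
Stage 2 is itself unloaded: V_out = V_mid × R4/(R3+R4) = 20.62 × 3900/5100 = 15.8 V.

V_out ≈ 15.8 V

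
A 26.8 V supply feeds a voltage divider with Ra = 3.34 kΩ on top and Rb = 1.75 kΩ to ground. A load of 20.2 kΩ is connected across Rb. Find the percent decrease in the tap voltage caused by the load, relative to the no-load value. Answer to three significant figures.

5.38 %

The divider's output (Thévenin) resistance is Ra‖Rb = 1.148 kΩ.
Fractional drop under load = R_th/(R_th + R_L) = 1.148 / (1.148 + 20.2) = 0.05379.
So the output falls by 5.38 %.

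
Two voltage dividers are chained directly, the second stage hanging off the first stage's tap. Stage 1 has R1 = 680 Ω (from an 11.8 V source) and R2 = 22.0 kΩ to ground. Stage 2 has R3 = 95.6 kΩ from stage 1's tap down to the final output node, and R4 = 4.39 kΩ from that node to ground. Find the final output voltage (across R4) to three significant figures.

Stage 2 presents R3+R4 = 99990 Ω as a load on stage 1's tap.
Stage 1's lower leg becomes R2‖(R3+R4) = 18030 Ω, so V_mid = 11.8 × 18030/18710 = 11.37 V.
Stage 2 is itself unloaded: V_out = V_mid × R4/(R3+R4) = 11.37 × 4390/99990 = 0.499 V.

V_out ≈ 0.499 V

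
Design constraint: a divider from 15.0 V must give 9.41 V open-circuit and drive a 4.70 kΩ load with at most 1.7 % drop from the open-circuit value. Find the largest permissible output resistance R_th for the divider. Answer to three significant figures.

Loading drop = R_th/(R_th + R_L) ≤ 0.0170, so R_th ≤ R_L · ε/(1−ε) = 4.70 kΩ × 0.0170/0.9830 = 81.3 Ω.

R_th ≤ 81.3 Ω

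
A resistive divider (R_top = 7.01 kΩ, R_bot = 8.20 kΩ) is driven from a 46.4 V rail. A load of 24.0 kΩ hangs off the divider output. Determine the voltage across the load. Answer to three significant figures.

The load sits in parallel with R_bot: R_bot‖R_L = (8.20 × 24.0) / (8.20 + 24.0) = 6.112 kΩ.
V_out = 46.4 × 6.112 / (7.01 + 6.112) = 46.4 × 6.112/13.12 = 21.6 V.

V_out ≈ 21.6 V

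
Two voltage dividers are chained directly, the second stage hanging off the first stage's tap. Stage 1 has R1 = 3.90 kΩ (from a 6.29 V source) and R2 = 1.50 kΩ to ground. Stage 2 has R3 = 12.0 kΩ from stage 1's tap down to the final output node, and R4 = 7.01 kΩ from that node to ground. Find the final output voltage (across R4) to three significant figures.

Stage 2 presents R3+R4 = 19.01 kΩ as a load on stage 1's tap.
Stage 1's lower leg becomes R2‖(R3+R4) = 1.390 kΩ, so V_mid = 6.29 × 1.390/5.290 = 1.653 V.
Stage 2 is itself unloaded: V_out = V_mid × R4/(R3+R4) = 1.653 × 7.01/19.01 = 0.610 V.

V_out ≈ 0.610 V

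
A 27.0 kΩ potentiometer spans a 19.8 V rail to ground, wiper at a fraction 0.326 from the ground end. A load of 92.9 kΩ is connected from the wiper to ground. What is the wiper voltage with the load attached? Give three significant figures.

The wiper splits the pot into (1−α)R = 18.20 kΩ above and αR = 8.802 kΩ below.
Lower section ‖ load = 8.040 kΩ.
V_wiper = 19.8 × 8.040/(18.20 + 8.040) = 6.07 V.

V ≈ 6.07 V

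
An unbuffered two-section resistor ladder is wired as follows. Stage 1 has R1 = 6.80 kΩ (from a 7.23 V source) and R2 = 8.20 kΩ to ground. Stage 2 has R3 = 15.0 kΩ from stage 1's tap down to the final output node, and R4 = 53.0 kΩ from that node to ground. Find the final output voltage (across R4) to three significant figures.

V_out ≈ 2.92 V

Stage 2 presents R3+R4 = 68.00 kΩ as a load on stage 1's tap.
Stage 1's lower leg becomes R2‖(R3+R4) = 7.318 kΩ, so V_mid = 7.23 × 7.318/14.12 = 3.748 V.
Stage 2 is itself unloaded: V_out = V_mid × R4/(R3+R4) = 3.748 × 53.0/68.00 = 2.92 V.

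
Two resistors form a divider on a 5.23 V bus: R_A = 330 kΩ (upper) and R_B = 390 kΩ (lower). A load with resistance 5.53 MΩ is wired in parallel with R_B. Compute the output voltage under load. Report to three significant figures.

The load sits in parallel with R_B: R_B‖R_L = (390 × 5530) / (390 + 5530) = 364.3 kΩ.
V_out = 5.23 × 364.3 / (330 + 364.3) = 5.23 × 364.3/694.3 = 2.74 V.

V_out ≈ 2.74 V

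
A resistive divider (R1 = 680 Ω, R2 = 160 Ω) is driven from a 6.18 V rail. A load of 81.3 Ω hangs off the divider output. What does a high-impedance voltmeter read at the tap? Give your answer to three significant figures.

V_out ≈ 0.454 V

The load sits in parallel with R2: R2‖R_L = (160 × 81.3) / (160 + 81.3) = 53.91 Ω.
V_out = 6.18 × 53.91 / (680 + 53.91) = 6.18 × 53.91/733.9 = 0.454 V.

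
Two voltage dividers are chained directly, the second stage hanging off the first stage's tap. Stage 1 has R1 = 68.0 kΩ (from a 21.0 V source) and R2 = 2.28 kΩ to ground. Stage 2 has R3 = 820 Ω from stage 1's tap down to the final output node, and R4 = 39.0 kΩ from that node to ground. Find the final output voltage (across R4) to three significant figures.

Stage 2 presents R3+R4 = 39820 Ω as a load on stage 1's tap.
Stage 1's lower leg becomes R2‖(R3+R4) = 2157 Ω, so V_mid = 21.0 × 2157/70160 = 0.6455 V.
Stage 2 is itself unloaded: V_out = V_mid × R4/(R3+R4) = 0.6455 × 39000/39820 = 0.632 V.

V_out ≈ 0.632 V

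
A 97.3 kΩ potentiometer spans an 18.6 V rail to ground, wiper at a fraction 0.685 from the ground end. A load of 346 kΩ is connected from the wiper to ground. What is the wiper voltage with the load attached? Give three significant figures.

The wiper splits the pot into (1−α)R = 30.65 kΩ above and αR = 66.65 kΩ below.
Lower section ‖ load = 55.89 kΩ.
V_wiper = 18.6 × 55.89/(30.65 + 55.89) = 12.0 V.

V ≈ 12.0 V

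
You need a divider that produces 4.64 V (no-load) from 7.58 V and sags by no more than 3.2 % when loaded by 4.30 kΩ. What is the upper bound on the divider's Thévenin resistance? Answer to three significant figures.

R_th ≤ 142 Ω

Loading drop = R_th/(R_th + R_L) ≤ 0.0320, so R_th ≤ R_L · ε/(1−ε) = 4.30 kΩ × 0.0320/0.9680 = 142 Ω.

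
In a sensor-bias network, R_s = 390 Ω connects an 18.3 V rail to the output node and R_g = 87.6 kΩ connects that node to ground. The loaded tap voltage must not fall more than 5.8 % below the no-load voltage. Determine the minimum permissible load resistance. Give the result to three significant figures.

Output resistance R_th = R_s‖R_g = (390 × 87600)/87990 = 388.3 Ω.
The fractional drop is R_th/(R_th + R_L); requiring this ≤ 0.0580 gives R_L ≥ R_th(1/0.0580 − 1) = 388.3 × 16.24 = 6.31 kΩ.

R_L(min) ≈ 6.31 kΩ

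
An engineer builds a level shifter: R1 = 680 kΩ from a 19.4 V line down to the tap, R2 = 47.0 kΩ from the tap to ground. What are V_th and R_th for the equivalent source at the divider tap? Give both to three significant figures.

V_th = 1.25 V, R_th = 44.0 kΩ

V_th is the open-circuit tap voltage: 19.4 × 47.0/(680 + 47.0) = 1.25 V.
With the supply zeroed, R1 and R2 appear in parallel from the tap: R_th = R1‖R2 = (680 × 47.0)/727.0 = 44.0 kΩ.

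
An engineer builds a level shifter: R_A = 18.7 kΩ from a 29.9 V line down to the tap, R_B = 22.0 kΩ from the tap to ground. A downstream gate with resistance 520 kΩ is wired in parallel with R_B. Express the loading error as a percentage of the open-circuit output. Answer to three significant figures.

The divider's output (Thévenin) resistance is R_A‖R_B = 10.11 kΩ.
Fractional drop under load = R_th/(R_th + R_L) = 10.11 / (10.11 + 520) = 0.01907.
So the output falls by 1.91 %.

1.91 %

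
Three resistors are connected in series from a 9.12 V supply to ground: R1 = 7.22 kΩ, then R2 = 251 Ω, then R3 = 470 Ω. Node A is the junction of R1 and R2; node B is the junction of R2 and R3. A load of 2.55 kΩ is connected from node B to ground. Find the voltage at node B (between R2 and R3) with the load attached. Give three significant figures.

At node B, R3 is in parallel with the load: R3‖R_L = 396.9 Ω.
Below node A the resistance is R2 + (R3‖R_L) = 647.9 Ω, so V_A = 9.12 × 647.9/7868 = 0.7510 V.
Then V_B = V_A × (R3‖R_L)/(R2 + R3‖R_L) = 0.7510 × 396.9/647.9 = 0.460 V.

V ≈ 0.460 V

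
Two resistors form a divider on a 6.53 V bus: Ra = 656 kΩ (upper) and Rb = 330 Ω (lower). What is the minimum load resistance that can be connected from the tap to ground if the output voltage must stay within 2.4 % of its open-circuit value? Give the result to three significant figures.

R_L(min) ≈ 13.4 kΩ

Output resistance R_th = Ra‖Rb = (656000 × 330)/656300 = 329.8 Ω.
The fractional drop is R_th/(R_th + R_L); requiring this ≤ 0.0240 gives R_L ≥ R_th(1/0.0240 − 1) = 329.8 × 40.67 = 13.4 kΩ.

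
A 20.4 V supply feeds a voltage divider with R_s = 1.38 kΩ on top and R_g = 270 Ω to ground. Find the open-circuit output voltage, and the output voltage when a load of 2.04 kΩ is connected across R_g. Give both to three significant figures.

Open-circuit: V = 20.4 × 270/(1380 + 270) = 3.34 V.
With the load, R_g becomes R_g‖R_L = 238.4 Ω, so V = 20.4 × 238.4/1618 = 3.01 V.

Unloaded: 3.34 V; loaded: 3.01 V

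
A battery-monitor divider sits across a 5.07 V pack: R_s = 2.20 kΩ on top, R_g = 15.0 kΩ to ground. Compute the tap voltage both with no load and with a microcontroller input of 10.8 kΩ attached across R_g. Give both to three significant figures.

Unloaded: 4.42 V; loaded: 3.75 V

Open-circuit: V = 5.07 × 15.0/(2.20 + 15.0) = 4.42 V.
With the load, R_g becomes R_g‖R_L = 6.279 kΩ, so V = 5.07 × 6.279/8.479 = 3.75 V.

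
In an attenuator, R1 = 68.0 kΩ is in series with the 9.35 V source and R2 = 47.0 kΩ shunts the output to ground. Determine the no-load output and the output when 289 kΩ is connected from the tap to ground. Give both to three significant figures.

Unloaded: 3.82 V; loaded: 3.49 V

Open-circuit: V = 9.35 × 47.0/(68.0 + 47.0) = 3.82 V.
With the load, R2 becomes R2‖R_L = 40.43 kΩ, so V = 9.35 × 40.43/108.4 = 3.49 V.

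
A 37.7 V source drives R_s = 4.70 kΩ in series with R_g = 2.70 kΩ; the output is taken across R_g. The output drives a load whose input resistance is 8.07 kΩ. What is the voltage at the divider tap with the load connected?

The load sits in parallel with R_g: R_g‖R_L = (2.70 × 8.07) / (2.70 + 8.07) = 2.023 kΩ.
V_out = 37.7 × 2.023 / (4.70 + 2.023) = 37.7 × 2.023/6.723 = 11.3 V.

V_out ≈ 11.3 V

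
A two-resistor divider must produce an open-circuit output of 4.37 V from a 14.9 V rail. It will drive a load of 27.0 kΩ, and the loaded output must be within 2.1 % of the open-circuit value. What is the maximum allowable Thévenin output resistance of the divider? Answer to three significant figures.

Loading drop = R_th/(R_th + R_L) ≤ 0.0210, so R_th ≤ R_L · ε/(1−ε) = 27.0 kΩ × 0.0210/0.9790 = 579 Ω.

R_th ≤ 579 Ω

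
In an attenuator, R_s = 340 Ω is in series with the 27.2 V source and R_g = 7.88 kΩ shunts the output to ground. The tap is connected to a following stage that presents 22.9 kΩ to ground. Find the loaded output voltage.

V_out ≈ 25.7 V

The load sits in parallel with R_g: R_g‖R_L = (7880 × 22900) / (7880 + 22900) = 5863 Ω.
V_out = 27.2 × 5863 / (340 + 5863) = 27.2 × 5863/6203 = 25.7 V.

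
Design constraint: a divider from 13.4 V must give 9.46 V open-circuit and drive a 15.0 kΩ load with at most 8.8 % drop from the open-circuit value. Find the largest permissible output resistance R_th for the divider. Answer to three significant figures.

Loading drop = R_th/(R_th + R_L) ≤ 0.0880, so R_th ≤ R_L · ε/(1−ε) = 15.0 kΩ × 0.0880/0.9120 = 1.45 kΩ.
(Any R1, R2 with R2/(R1+R2) = 0.706 and R1‖R2 ≤ 1.45 kΩ will meet the spec.)

R_th ≤ 1.45 kΩ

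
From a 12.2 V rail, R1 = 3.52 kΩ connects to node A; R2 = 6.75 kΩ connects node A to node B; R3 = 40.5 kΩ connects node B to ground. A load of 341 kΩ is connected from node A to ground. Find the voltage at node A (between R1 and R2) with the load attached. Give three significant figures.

V ≈ 11.2 V

Below node A the series string R2+R3 = 47.25 kΩ sits in parallel with the 341 kΩ load: 41.50 kΩ.
V_A = 12.2 × 41.50/(3.52 + 41.50) = 11.2 V.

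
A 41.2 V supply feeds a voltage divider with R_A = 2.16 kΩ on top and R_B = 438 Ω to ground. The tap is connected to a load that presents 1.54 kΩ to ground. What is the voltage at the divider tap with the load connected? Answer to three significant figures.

V_out ≈ 5.62 V

The load sits in parallel with R_B: R_B‖R_L = (438 × 1540) / (438 + 1540) = 341.0 Ω.
V_out = 41.2 × 341.0 / (2160 + 341.0) = 41.2 × 341.0/2501 = 5.62 V.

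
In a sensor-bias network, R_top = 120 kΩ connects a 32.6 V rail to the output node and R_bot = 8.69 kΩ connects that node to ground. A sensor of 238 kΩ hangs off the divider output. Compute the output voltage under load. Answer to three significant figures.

V_out ≈ 2.13 V

The load sits in parallel with R_bot: R_bot‖R_L = (8.69 × 238) / (8.69 + 238) = 8.384 kΩ.
V_out = 32.6 × 8.384 / (120 + 8.384) = 32.6 × 8.384/128.4 = 2.13 V.
(Unloaded it would have been 2.20 V.)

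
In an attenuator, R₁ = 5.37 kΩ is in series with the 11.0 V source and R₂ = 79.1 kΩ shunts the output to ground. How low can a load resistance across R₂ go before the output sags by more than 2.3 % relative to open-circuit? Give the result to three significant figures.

R_L(min) ≈ 214 kΩ

Output resistance R_th = R₁‖R₂ = (5.37 × 79.1)/84.47 = 5.029 kΩ.
The fractional drop is R_th/(R_th + R_L); requiring this ≤ 0.0230 gives R_L ≥ R_th(1/0.0230 − 1) = 5.029 × 42.48 = 214 kΩ.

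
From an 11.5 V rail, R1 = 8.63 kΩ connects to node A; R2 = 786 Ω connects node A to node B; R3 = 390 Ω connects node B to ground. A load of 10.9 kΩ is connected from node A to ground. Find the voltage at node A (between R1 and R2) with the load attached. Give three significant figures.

Below node A the series string R2+R3 = 1176 Ω sits in parallel with the 10900 Ω load: 1061 Ω.
V_A = 11.5 × 1061/(8630 + 1061) = 1.26 V.

V ≈ 1.26 V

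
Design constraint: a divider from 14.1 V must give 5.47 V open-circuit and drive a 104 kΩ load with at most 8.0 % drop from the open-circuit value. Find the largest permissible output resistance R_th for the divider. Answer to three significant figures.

R_th ≤ 9.04 kΩ

Loading drop = R_th/(R_th + R_L) ≤ 0.0800, so R_th ≤ R_L · ε/(1−ε) = 104 kΩ × 0.0800/0.9200 = 9.04 kΩ.
(Any R1, R2 with R2/(R1+R2) = 0.388 and R1‖R2 ≤ 9.04 kΩ will meet the spec.)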